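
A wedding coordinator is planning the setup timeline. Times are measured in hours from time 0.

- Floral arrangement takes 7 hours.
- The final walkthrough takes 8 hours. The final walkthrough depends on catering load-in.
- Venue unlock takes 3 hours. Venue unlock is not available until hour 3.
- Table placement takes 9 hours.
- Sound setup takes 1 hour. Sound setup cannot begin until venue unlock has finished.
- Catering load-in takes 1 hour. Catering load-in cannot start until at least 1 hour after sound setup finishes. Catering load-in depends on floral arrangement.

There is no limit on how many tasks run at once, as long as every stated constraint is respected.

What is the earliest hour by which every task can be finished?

17

Floral arrangement has no prerequisites, so it starts at hour 0 and finishes at hour 7.
Table placement can start immediately at hour 0; it finishes at hour 9.
After its own release at hour 3, venue unlock can start at hour 3 and finishes at hour 6.
After venue unlock (finishes hour 6), sound setup can start at hour 6 and finishes at hour 7.
Catering load-in has to wait for sound setup (finishes hour 7, plus 1-hour gap → hour 8); floral arrangement (finishes hour 7). The latest of these is hour 8, so catering load-in runs hour 8 to 8 + 1 = hour 9.
After catering load-in (finishes hour 9), the final walkthrough can start at hour 9 and finishes at hour 17.
All tasks are finished once the last one completes. Finish times: Venue unlock at 6, Table placement at 9, Floral arrangement at 7, Sound setup at 7, Catering load-in at 9, The final walkthrough at 17. The latest is hour 17.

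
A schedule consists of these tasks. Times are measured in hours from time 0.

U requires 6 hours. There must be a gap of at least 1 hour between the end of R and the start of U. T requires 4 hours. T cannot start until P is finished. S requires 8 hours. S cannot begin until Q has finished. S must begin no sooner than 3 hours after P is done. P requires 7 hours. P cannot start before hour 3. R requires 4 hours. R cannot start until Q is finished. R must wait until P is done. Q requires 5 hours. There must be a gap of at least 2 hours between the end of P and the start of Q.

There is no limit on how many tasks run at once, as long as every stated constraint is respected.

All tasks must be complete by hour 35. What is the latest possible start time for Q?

U must finish by hour 35; it takes 6 hours, so it must start by 35 − 6 = hour 29.
R must finish before U (must start by hour 29, minus 1-hour gap → hour 28). With a 4-hour duration, R must start by 28 − 4 = hour 24.
S has no dependents, so it just needs to finish by hour 35. Starting by 35 − 8 = hour 27 achieves that.
For Q: R (must start by hour 24); S (must start by hour 27). The most restrictive is hour 24; with a 5-hour duration, Q must start by hour 19.

19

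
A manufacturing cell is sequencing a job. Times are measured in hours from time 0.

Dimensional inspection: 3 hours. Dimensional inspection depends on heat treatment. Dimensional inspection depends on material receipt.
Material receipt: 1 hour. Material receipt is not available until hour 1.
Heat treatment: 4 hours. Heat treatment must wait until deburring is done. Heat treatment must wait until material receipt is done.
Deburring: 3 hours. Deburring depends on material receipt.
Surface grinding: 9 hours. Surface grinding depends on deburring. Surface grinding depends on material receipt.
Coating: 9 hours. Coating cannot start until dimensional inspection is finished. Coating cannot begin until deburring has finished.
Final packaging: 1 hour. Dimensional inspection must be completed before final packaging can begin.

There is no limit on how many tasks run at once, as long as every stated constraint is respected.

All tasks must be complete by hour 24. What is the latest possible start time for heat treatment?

8

To finish by hour 24, coating (duration 9) must start no later than hour 15.
Final packaging has no dependents, so it just needs to finish by hour 24. Starting by 24 − 1 = hour 23 achieves that.
Dimensional inspection feeds coating (must start by hour 15); final packaging (must start by hour 23). Taking the minimum, dimensional inspection must finish by hour 15 and start by 15 − 3 = hour 12.
Since dimensional inspection (must start by hour 12) depends on it, heat treatment must finish by hour 12. Backing off its 4-hour duration gives a latest start of hour 8.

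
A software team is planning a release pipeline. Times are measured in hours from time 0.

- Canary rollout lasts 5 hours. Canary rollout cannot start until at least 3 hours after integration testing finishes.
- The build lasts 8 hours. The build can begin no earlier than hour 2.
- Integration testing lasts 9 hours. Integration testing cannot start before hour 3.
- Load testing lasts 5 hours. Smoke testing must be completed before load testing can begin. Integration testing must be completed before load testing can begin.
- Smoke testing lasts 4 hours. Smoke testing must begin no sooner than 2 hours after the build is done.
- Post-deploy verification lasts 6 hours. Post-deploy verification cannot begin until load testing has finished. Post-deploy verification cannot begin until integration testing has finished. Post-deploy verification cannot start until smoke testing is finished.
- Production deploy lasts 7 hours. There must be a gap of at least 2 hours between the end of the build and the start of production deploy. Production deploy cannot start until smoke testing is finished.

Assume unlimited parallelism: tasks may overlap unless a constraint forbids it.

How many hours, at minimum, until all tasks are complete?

27

Integration testing cannot begin until its own release at hour 3. It runs from hour 3 to 3 + 9 = hour 12.
Canary rollout cannot begin until integration testing (finishes hour 12, plus 3-hour gap → hour 15). It runs from hour 15 to 15 + 5 = hour 20.
The build cannot begin until its own release at hour 2. It runs from hour 2 to 2 + 8 = hour 10.
Smoke testing waits on the build (finishes hour 10, plus 2-hour gap → hour 12), so it starts at hour 12 and finishes at 12 + 4 = hour 16.
Production deploy cannot start until the build (finishes hour 10, plus 2-hour gap → hour 12); smoke testing (finishes hour 16). The controlling bound is hour 16, so production deploy finishes at 16 + 7 = hour 23.
Load testing cannot start until smoke testing (finishes hour 16); integration testing (finishes hour 12). The controlling bound is hour 16, so load testing finishes at 16 + 5 = hour 21.
Post-deploy verification has to wait for load testing (finishes hour 21); integration testing (finishes hour 12); smoke testing (finishes hour 16). The latest of these is hour 21, so post-deploy verification runs hour 21 to 21 + 6 = hour 27.
All tasks are finished once the last one completes. Finish times: The build at 10, Integration testing at 12, Smoke testing at 16, Canary rollout at 20, Load testing at 21, Production deploy at 23, Post-deploy verification at 27. The latest is hour 27.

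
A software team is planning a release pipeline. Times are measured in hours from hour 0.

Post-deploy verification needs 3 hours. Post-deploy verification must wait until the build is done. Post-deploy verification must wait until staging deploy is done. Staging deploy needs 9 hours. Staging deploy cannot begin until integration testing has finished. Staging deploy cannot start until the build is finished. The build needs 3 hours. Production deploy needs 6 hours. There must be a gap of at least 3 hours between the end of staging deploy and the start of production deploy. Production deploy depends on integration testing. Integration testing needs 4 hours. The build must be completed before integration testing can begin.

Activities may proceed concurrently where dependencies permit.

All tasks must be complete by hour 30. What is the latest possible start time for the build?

5

Production deploy has no dependents, so it just needs to finish by hour 30. Starting by 30 − 6 = hour 24 achieves that.
Post-deploy verification must finish by hour 30; it takes 3 hours, so it must start by 30 − 3 = hour 27.
Staging deploy must finish in time for production deploy (must start by hour 24, minus 3-hour gap → hour 21); post-deploy verification (must start by hour 27). The tightest is hour 21, so staging deploy must start by 21 − 9 = hour 12.
Integration testing must finish in time for staging deploy (must start by hour 12); production deploy (must start by hour 24). The tightest is hour 12, so integration testing must start by 12 − 4 = hour 8.
The build feeds integration testing (must start by hour 8); staging deploy (must start by hour 12); post-deploy verification (must start by hour 27). Taking the minimum, the build must finish by hour 8 and start by 8 − 3 = hour 5.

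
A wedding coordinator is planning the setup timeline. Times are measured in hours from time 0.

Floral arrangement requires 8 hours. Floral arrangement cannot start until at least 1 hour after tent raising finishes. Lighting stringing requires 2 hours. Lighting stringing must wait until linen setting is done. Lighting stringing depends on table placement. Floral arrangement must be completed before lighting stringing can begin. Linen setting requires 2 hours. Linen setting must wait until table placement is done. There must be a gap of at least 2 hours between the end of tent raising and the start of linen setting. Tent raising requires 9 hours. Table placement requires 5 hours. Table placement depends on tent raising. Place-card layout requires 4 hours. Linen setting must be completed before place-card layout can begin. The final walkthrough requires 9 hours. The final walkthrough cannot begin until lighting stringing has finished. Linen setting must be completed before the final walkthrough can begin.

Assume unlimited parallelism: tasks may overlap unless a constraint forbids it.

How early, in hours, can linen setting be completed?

16

Nothing blocks tent raising, so it runs from hour 0 to hour 9.
Table placement waits on tent raising (finishes hour 9), so it starts at hour 9 and finishes at 9 + 5 = hour 14.
Linen setting has to wait for table placement (finishes hour 14); tent raising (finishes hour 9, plus 2-hour gap → hour 11). The latest of these is hour 14, so linen setting runs hour 14 to 14 + 2 = hour 16.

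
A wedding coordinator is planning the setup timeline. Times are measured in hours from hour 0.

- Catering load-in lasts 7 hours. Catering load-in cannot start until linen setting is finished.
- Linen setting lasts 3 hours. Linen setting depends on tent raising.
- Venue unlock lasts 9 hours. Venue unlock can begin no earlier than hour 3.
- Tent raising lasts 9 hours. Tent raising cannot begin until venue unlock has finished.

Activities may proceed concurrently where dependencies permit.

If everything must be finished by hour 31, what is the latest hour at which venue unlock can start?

Catering load-in has no dependents, so it just needs to finish by hour 31. Starting by 31 − 7 = hour 24 achieves that.
Linen setting feeds into catering load-in (must start by hour 24); so linen setting must finish by hour 24 and therefore start by hour 21.
Since linen setting (must start by hour 21) depends on it, tent raising must finish by hour 21. Backing off its 9-hour duration gives a latest start of hour 12.
Venue unlock must finish before tent raising (must start by hour 12). With a 9-hour duration, venue unlock must start by 12 − 9 = hour 3.

3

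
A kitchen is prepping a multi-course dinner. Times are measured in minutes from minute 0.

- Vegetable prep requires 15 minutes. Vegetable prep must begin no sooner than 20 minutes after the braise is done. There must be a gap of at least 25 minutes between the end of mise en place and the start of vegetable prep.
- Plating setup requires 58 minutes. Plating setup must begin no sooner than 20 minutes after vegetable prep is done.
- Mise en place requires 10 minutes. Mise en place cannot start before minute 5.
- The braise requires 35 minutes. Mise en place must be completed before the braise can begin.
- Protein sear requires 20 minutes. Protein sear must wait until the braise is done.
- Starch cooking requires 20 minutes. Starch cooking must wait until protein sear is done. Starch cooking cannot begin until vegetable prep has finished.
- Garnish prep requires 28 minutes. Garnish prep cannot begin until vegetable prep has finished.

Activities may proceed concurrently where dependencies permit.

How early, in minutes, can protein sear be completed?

70

Mise en place cannot begin until its own release at minute 5. It runs from minute 5 to 5 + 10 = minute 15.
The braise waits on mise en place (finishes minute 15), so it starts at minute 15 and finishes at 15 + 35 = minute 50.
After the braise (finishes minute 50), protein sear can start at minute 50 and finishes at minute 70.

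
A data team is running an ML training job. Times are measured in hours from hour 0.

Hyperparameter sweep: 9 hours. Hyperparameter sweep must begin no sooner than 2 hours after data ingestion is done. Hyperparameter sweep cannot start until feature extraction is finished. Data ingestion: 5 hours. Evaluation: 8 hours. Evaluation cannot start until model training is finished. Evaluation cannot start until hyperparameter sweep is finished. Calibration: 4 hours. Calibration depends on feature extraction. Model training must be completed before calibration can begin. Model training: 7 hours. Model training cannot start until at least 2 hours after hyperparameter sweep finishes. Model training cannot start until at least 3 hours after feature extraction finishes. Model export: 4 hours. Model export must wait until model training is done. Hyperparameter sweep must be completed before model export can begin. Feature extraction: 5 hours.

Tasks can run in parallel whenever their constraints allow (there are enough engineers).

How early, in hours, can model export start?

Feature extraction has no prerequisites, so it starts at hour 0 and finishes at hour 5.
Data ingestion has no prerequisites, so it starts at hour 0 and finishes at hour 5.
Hyperparameter sweep has to wait for data ingestion (finishes hour 5, plus 2-hour gap → hour 7); feature extraction (finishes hour 5). The latest of these is hour 7, so hyperparameter sweep runs hour 7 to 7 + 9 = hour 16.
For model training: hyperparameter sweep (finishes hour 16, plus 2-hour gap → hour 18); feature extraction (finishes hour 5, plus 3-hour gap → hour 8). Taking the maximum gives a start of hour 18, and it finishes at 18 + 7 = hour 25.
Model export waits on model training (finishes hour 25); hyperparameter sweep (finishes hour 16). The latest of these is hour 25, which is the earliest model export can start.

25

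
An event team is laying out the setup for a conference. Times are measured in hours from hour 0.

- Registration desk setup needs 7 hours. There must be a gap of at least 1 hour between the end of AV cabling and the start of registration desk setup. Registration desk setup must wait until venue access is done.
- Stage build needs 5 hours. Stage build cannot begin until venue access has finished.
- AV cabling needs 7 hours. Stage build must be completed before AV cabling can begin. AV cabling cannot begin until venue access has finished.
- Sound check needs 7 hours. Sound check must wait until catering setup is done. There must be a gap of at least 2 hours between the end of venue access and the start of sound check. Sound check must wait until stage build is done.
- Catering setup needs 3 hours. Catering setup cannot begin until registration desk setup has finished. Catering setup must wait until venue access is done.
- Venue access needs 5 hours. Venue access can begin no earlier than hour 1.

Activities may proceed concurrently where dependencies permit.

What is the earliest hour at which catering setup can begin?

26

Venue access waits on its own release at hour 1, so it starts at hour 1 and finishes at 1 + 5 = hour 6.
Stage build waits on venue access (finishes hour 6), so it starts at hour 6 and finishes at 6 + 5 = hour 11.
AV cabling needs all of stage build (finishes hour 11); venue access (finishes hour 6). That puts its earliest start at hour 11; it finishes at 11 + 7 = hour 18.
Registration desk setup has to wait for AV cabling (finishes hour 18, plus 1-hour gap → hour 19); venue access (finishes hour 6). The latest of these is hour 19, so registration desk setup runs hour 19 to 19 + 7 = hour 26.
Catering setup waits on registration desk setup (finishes hour 26); venue access (finishes hour 6). The latest of these is hour 26, which is the earliest catering setup can start.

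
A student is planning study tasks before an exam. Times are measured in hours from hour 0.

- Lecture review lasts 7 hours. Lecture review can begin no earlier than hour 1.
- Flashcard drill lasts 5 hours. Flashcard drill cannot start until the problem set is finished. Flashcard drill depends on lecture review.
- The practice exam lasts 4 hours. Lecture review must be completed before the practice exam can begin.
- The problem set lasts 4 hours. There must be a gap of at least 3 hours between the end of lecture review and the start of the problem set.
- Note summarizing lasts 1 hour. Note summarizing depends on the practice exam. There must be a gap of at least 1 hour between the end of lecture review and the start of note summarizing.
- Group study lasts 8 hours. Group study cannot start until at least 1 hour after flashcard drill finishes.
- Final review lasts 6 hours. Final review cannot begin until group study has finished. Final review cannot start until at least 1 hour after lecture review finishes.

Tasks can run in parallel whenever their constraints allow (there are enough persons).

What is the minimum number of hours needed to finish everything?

35

Lecture review waits on its own release at hour 1, so it starts at hour 1 and finishes at 1 + 7 = hour 8.
The practice exam waits on lecture review (finishes hour 8), so it starts at hour 8 and finishes at 8 + 4 = hour 12.
Note summarizing needs all of the practice exam (finishes hour 12); lecture review (finishes hour 8, plus 1-hour gap → hour 9). That puts its earliest start at hour 12; it finishes at 12 + 1 = hour 13.
The problem set cannot begin until lecture review (finishes hour 8, plus 3-hour gap → hour 11). It runs from hour 11 to 11 + 4 = hour 15.
For flashcard drill: the problem set (finishes hour 15); lecture review (finishes hour 8). Taking the maximum gives a start of hour 15, and it finishes at 15 + 5 = hour 20.
Group study waits on flashcard drill (finishes hour 20, plus 1-hour gap → hour 21), so it starts at hour 21 and finishes at 21 + 8 = hour 29.
Final review cannot start until group study (finishes hour 29); lecture review (finishes hour 8, plus 1-hour gap → hour 9). The controlling bound is hour 29, so final review finishes at 29 + 6 = hour 35.
All tasks are finished once the last one completes. Finish times: Lecture review at 8, The problem set at 15, Flashcard drill at 20, The practice exam at 12, Group study at 29, Note summarizing at 13, Final review at 35. The latest is hour 35.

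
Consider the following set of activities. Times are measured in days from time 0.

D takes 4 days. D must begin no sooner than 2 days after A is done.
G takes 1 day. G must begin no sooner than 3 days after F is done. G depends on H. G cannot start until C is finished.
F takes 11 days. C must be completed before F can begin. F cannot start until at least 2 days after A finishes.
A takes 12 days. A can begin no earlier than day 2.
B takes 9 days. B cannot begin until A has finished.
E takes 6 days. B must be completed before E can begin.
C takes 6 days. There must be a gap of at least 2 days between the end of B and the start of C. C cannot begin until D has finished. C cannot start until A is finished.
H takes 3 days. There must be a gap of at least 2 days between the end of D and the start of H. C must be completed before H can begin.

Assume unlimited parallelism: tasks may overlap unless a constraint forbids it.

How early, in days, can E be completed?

29

After its own release at day 2, A can start at day 2 and finishes at day 14.
B cannot begin until A (finishes day 14). It runs from day 14 to 14 + 9 = day 23.
E cannot begin until B (finishes day 23). It runs from day 23 to 23 + 6 = day 29.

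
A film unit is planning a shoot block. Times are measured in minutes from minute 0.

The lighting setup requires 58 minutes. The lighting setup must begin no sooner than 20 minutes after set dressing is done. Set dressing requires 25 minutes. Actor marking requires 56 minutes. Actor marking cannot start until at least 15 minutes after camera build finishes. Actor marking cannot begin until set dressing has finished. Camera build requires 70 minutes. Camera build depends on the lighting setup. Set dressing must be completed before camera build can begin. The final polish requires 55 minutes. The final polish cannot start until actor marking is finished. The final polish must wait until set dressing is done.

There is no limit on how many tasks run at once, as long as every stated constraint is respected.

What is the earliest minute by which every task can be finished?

299

Set dressing can start immediately at minute 0; it finishes at minute 25.
After set dressing (finishes minute 25, plus 20-minute gap → minute 45), the lighting setup can start at minute 45 and finishes at minute 103.
Camera build needs all of the lighting setup (finishes minute 103); set dressing (finishes minute 25). That puts its earliest start at minute 103; it finishes at 103 + 70 = minute 173.
Actor marking has to wait for camera build (finishes minute 173, plus 15-minute gap → minute 188); set dressing (finishes minute 25). The latest of these is minute 188, so actor marking runs minute 188 to 188 + 56 = minute 244.
The final polish has to wait for actor marking (finishes minute 244); set dressing (finishes minute 25). The latest of these is minute 244, so the final polish runs minute 244 to 244 + 55 = minute 299.
All tasks are finished once the last one completes. Finish times: Set dressing at 25, The lighting setup at 103, Camera build at 173, Actor marking at 244, The final polish at 299. The latest is minute 299.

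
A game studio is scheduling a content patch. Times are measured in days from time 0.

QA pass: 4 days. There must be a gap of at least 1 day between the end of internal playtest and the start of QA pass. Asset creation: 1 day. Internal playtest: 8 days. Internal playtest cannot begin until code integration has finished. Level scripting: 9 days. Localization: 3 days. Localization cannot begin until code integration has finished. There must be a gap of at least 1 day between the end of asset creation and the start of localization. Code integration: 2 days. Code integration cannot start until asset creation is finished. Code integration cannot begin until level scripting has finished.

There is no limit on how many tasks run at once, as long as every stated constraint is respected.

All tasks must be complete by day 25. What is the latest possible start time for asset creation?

Nothing follows QA pass; the deadline of day 25 is its only limit. It must start by 25 − 4 = day 21.
Internal playtest must finish before QA pass (must start by day 21, minus 1-day gap → day 20). With an 8-day duration, internal playtest must start by 20 − 8 = day 12.
To finish by day 25, localization (duration 3) must start no later than day 22.
Code integration feeds internal playtest (must start by day 12); localization (must start by day 22). Taking the minimum, code integration must finish by day 12 and start by 12 − 2 = day 10.
Asset creation must finish in time for code integration (must start by day 10); localization (must start by day 22, minus 1-day gap → day 21). The tightest is day 10, so asset creation must start by 10 − 1 = day 9.

9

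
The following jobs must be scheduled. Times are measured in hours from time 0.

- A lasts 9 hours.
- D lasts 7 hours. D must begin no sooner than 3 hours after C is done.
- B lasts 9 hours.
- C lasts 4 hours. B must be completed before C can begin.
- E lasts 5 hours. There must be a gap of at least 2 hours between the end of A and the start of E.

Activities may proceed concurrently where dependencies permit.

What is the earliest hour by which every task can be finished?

23

Nothing blocks B, so it runs from hour 0 to hour 9.
C cannot begin until B (finishes hour 9). It runs from hour 9 to 9 + 4 = hour 13.
After C (finishes hour 13, plus 3-hour gap → hour 16), D can start at hour 16 and finishes at hour 23.
Nothing blocks A, so it runs from hour 0 to hour 9.
After A (finishes hour 9, plus 2-hour gap → hour 11), E can start at hour 11 and finishes at hour 16.
All tasks are finished once the last one completes. Finish times: A at 9, B at 9, C at 13, D at 23, E at 16. The latest is hour 23.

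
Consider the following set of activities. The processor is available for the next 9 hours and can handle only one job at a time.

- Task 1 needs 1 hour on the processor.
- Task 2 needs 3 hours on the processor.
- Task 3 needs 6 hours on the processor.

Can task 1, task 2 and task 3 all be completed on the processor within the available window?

No

Running back to back, the jobs need 1 + 3 + 6 = 10 hours on the processor.
Since 10 > 9, they cannot all fit.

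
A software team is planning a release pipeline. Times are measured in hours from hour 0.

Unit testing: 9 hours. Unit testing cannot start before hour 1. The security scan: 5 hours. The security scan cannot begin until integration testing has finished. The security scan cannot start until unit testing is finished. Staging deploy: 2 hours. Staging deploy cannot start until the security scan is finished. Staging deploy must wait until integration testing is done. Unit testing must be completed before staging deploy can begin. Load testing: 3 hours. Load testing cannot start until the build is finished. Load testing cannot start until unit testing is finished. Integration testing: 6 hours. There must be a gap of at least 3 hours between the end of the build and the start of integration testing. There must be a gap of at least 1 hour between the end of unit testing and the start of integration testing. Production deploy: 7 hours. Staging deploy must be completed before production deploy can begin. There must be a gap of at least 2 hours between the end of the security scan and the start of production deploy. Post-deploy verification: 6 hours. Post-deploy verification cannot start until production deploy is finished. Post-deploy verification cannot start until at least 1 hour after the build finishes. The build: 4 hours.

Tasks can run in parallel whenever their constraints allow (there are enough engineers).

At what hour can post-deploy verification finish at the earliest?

37

Unit testing cannot begin until its own release at hour 1. It runs from hour 1 to 1 + 9 = hour 10.
The build can start immediately at hour 0; it finishes at hour 4.
Integration testing needs all of the build (finishes hour 4, plus 3-hour gap → hour 7); unit testing (finishes hour 10, plus 1-hour gap → hour 11). That puts its earliest start at hour 11; it finishes at 11 + 6 = hour 17.
The security scan needs all of integration testing (finishes hour 17); unit testing (finishes hour 10). That puts its earliest start at hour 17; it finishes at 17 + 5 = hour 22.
Staging deploy needs all of the security scan (finishes hour 22); integration testing (finishes hour 17); unit testing (finishes hour 10). That puts its earliest start at hour 22; it finishes at 22 + 2 = hour 24.
Production deploy cannot start until staging deploy (finishes hour 24); the security scan (finishes hour 22, plus 2-hour gap → hour 24). The controlling bound is hour 24, so production deploy finishes at 24 + 7 = hour 31.
Post-deploy verification has to wait for production deploy (finishes hour 31); the build (finishes hour 4, plus 1-hour gap → hour 5). The latest of these is hour 31, so post-deploy verification runs hour 31 to 31 + 6 = hour 37.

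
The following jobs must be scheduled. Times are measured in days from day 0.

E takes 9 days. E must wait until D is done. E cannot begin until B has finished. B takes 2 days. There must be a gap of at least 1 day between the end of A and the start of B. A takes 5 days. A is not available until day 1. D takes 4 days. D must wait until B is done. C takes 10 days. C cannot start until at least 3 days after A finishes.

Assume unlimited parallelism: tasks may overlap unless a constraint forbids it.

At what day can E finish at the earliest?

A cannot begin until its own release at day 1. It runs from day 1 to 1 + 5 = day 6.
After A (finishes day 6, plus 1-day gap → day 7), B can start at day 7 and finishes at day 9.
After B (finishes day 9), D can start at day 9 and finishes at day 13.
For E: D (finishes day 13); B (finishes day 9). Taking the maximum gives a start of day 13, and it finishes at 13 + 9 = day 22.

22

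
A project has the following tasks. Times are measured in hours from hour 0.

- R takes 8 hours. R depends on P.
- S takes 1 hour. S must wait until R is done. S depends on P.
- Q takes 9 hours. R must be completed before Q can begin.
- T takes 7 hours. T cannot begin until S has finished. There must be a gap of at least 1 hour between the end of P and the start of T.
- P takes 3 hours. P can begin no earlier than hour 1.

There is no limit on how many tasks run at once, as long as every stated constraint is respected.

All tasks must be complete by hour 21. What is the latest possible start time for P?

1

Nothing follows Q; the deadline of hour 21 is its only limit. It must start by 21 − 9 = hour 12.
To finish by hour 21, T (duration 7) must start no later than hour 14.
S must finish before T (must start by hour 14). With a 1-hour duration, S must start by 14 − 1 = hour 13.
R must finish in time for Q (must start by hour 12); S (must start by hour 13). The tightest is hour 12, so R must start by 12 − 8 = hour 4.
For P: R (must start by hour 4); S (must start by hour 13); T (must start by hour 14, minus 1-hour gap → hour 13). The most restrictive is hour 4; with a 3-hour duration, P must start by hour 1.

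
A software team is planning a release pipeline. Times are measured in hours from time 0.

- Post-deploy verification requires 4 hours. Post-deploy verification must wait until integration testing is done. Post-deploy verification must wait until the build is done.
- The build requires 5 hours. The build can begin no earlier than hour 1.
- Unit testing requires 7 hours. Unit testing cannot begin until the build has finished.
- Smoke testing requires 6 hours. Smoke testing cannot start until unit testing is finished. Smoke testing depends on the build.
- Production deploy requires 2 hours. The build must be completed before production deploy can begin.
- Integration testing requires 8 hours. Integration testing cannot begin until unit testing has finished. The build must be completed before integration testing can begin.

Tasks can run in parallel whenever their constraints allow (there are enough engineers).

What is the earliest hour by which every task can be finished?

The build waits on its own release at hour 1, so it starts at hour 1 and finishes at 1 + 5 = hour 6.
Production deploy waits on the build (finishes hour 6), so it starts at hour 6 and finishes at 6 + 2 = hour 8.
Unit testing waits on the build (finishes hour 6), so it starts at hour 6 and finishes at 6 + 7 = hour 13.
Smoke testing has to wait for unit testing (finishes hour 13); the build (finishes hour 6). The latest of these is hour 13, so smoke testing runs hour 13 to 13 + 6 = hour 19.
Integration testing needs all of unit testing (finishes hour 13); the build (finishes hour 6). That puts its earliest start at hour 13; it finishes at 13 + 8 = hour 21.
For post-deploy verification: integration testing (finishes hour 21); the build (finishes hour 6). Taking the maximum gives a start of hour 21, and it finishes at 21 + 4 = hour 25.
All tasks are finished once the last one completes. Finish times: The build at 6, Unit testing at 13, Integration testing at 21, Smoke testing at 19, Production deploy at 8, Post-deploy verification at 25. The latest is hour 25.

25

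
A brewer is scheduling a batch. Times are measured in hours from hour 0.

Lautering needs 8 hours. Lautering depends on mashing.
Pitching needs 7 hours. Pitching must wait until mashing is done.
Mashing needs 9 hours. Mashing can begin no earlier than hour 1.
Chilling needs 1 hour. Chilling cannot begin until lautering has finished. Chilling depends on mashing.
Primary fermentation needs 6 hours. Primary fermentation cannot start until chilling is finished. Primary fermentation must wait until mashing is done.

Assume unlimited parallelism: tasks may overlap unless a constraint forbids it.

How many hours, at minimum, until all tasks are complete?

After its own release at hour 1, mashing can start at hour 1 and finishes at hour 10.
Pitching waits on mashing (finishes hour 10), so it starts at hour 10 and finishes at 10 + 7 = hour 17.
After mashing (finishes hour 10), lautering can start at hour 10 and finishes at hour 18.
Chilling has to wait for lautering (finishes hour 18); mashing (finishes hour 10). The latest of these is hour 18, so chilling runs hour 18 to 18 + 1 = hour 19.
For primary fermentation: chilling (finishes hour 19); mashing (finishes hour 10). Taking the maximum gives a start of hour 19, and it finishes at 19 + 6 = hour 25.
All tasks are finished once the last one completes. Finish times: Mashing at 10, Lautering at 18, Chilling at 19, Pitching at 17, Primary fermentation at 25. The latest is hour 25.

25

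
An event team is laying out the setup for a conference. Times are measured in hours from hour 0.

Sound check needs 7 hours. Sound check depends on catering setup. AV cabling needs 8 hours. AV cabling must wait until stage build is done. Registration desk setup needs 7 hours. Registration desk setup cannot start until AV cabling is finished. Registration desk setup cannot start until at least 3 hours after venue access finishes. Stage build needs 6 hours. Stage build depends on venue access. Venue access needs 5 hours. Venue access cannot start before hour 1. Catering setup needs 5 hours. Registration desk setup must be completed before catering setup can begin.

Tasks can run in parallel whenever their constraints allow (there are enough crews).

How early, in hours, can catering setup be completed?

32

After its own release at hour 1, venue access can start at hour 1 and finishes at hour 6.
After venue access (finishes hour 6), stage build can start at hour 6 and finishes at hour 12.
AV cabling waits on stage build (finishes hour 12), so it starts at hour 12 and finishes at 12 + 8 = hour 20.
For registration desk setup: AV cabling (finishes hour 20); venue access (finishes hour 6, plus 3-hour gap → hour 9). Taking the maximum gives a start of hour 20, and it finishes at 20 + 7 = hour 27.
Catering setup waits on registration desk setup (finishes hour 27), so it starts at hour 27 and finishes at 27 + 5 = hour 32.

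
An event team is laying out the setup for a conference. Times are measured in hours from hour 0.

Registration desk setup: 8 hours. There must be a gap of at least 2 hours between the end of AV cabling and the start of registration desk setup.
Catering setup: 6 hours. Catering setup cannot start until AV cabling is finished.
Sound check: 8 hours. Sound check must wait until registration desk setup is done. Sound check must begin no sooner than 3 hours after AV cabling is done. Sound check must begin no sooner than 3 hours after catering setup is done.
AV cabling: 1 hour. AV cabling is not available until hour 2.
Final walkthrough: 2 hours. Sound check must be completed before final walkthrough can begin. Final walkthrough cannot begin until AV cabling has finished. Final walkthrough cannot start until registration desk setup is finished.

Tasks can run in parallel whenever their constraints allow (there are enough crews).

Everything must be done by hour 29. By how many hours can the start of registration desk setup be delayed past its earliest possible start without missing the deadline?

6

AV cabling waits on its own release at hour 2, so it starts at hour 2 and finishes at 2 + 1 = hour 3.
Registration desk setup waits on AV cabling (finishes hour 3, plus 2-hour gap → hour 5), so it starts at hour 5 and finishes at 5 + 8 = hour 13.

Working backward from the deadline:
Final walkthrough must finish by hour 29; it takes 2 hours, so it must start by 29 − 2 = hour 27.
Since final walkthrough (must start by hour 27) depends on it, sound check must finish by hour 27. Backing off its 8-hour duration gives a latest start of hour 19.
For registration desk setup: sound check (must start by hour 19); final walkthrough (must start by hour 27). The most restrictive is hour 19; with an 8-hour duration, registration desk setup must start by hour 11.
So registration desk setup can start as early as hour 5 and as late as hour 11, giving 11 − 5 = 6 hours of slack.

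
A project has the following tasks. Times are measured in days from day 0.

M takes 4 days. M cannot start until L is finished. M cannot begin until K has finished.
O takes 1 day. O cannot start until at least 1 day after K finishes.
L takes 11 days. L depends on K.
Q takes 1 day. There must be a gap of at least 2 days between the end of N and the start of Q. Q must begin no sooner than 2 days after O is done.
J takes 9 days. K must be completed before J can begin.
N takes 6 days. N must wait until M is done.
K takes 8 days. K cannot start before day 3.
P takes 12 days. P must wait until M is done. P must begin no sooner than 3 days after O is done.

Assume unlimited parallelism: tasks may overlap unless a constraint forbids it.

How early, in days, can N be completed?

32

K waits on its own release at day 3, so it starts at day 3 and finishes at 3 + 8 = day 11.
L waits on K (finishes day 11), so it starts at day 11 and finishes at 11 + 11 = day 22.
M needs all of L (finishes day 22); K (finishes day 11). That puts its earliest start at day 22; it finishes at 22 + 4 = day 26.
After M (finishes day 26), N can start at day 26 and finishes at day 32.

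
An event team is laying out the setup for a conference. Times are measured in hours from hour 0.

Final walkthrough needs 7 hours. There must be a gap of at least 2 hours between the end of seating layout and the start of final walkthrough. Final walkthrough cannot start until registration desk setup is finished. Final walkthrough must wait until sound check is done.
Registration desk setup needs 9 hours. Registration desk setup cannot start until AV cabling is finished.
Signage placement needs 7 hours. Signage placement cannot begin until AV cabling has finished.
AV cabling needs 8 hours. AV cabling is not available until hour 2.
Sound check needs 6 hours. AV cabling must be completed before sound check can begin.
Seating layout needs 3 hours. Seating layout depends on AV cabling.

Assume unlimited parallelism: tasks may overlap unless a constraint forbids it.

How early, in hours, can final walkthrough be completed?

26

AV cabling waits on its own release at hour 2, so it starts at hour 2 and finishes at 2 + 8 = hour 10.
Sound check cannot begin until AV cabling (finishes hour 10). It runs from hour 10 to 10 + 6 = hour 16.
Registration desk setup cannot begin until AV cabling (finishes hour 10). It runs from hour 10 to 10 + 9 = hour 19.
Seating layout waits on AV cabling (finishes hour 10), so it starts at hour 10 and finishes at 10 + 3 = hour 13.
Final walkthrough needs all of seating layout (finishes hour 13, plus 2-hour gap → hour 15); registration desk setup (finishes hour 19); sound check (finishes hour 16). That puts its earliest start at hour 19; it finishes at 19 + 7 = hour 26.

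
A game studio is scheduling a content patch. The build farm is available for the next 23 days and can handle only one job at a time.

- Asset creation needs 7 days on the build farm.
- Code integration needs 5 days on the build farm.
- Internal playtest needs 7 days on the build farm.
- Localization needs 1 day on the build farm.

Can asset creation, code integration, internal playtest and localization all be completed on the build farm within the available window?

Yes

Running back to back, the jobs need 7 + 5 + 7 + 1 = 20 days on the build farm.
Since 20 ≤ 23, they fit within the window.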